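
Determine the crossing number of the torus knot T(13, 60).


For a torus knot T(p, q) with gcd(p,q)=1,
the crossing number is min(p*(q-1), q*(p-1)).
p*(q-1) = 13*59 = 767
q*(p-1) = 60*12 = 720
min(767, 720) = 720

720


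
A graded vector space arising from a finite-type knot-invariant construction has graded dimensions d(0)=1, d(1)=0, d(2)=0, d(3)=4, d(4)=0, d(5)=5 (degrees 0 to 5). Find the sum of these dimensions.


Total dimension = d(0) + d(1) + ... + d(5)
= 1 + 0 + 0 + 4 + 0 + 5
= 10

10


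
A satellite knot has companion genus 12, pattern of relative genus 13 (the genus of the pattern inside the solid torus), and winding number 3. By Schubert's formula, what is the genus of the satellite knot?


Schubert: g(satellite) = g_rel(pattern) + |winding| * g(companion),
where g_rel(pattern) is the genus of the pattern relative to the solid torus.
= 13 + 3 * 12
= 13 + 36 = 49

49


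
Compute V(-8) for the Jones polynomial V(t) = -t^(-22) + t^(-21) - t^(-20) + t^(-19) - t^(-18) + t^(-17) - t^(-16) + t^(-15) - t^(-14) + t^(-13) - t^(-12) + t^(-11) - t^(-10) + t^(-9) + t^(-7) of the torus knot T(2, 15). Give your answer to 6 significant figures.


Substituting t = -8 into V(t) = -t^(-22) + t^(-21) - t^(-20) + t^(-19) - t^(-18) + t^(-17) - t^(-16) + t^(-15) - t^(-14) + t^(-13) - t^(-12) + t^(-11) - t^(-10) + t^(-9) + t^(-7):
  (-)t^(-22) = -1.35525e-20
  (+)t^(-21) = -1.0842e-19
  (-)t^(-20) = -8.67362e-19
  (+)t^(-19) = -6.93889e-18
  (-)t^(-18) = -5.55112e-17
  (+)t^(-17) = -4.44089e-16
  (-)t^(-16) = -3.55271e-15
  (+)t^(-15) = -2.84217e-14
  (-)t^(-14) = -2.27374e-13
  (+)t^(-13) = -1.81899e-12
  (-)t^(-12) = -1.45519e-11
  (+)t^(-11) = -1.16415e-10
  (-)t^(-10) = -9.31323e-10
  (+)t^(-9) = -7.45058e-09
  (+)t^(-7) = -4.76837e-07
Sum = (-1.35525e-20) + (-1.0842e-19) + (-8.67362e-19) + (-6.93889e-18) + (-5.55112e-17) + (-4.44089e-16) + (-3.55271e-15) + (-2.84217e-14) + (-2.27374e-13) + (-1.81899e-12) + (-1.45519e-11) + (-1.16415e-10) + (-9.31323e-10) + (-7.45058e-09) + (-4.76837e-07)
= -4.853521075e-07
Rounded to 6 significant figures: -4.85352e-07

-4.85352e-07


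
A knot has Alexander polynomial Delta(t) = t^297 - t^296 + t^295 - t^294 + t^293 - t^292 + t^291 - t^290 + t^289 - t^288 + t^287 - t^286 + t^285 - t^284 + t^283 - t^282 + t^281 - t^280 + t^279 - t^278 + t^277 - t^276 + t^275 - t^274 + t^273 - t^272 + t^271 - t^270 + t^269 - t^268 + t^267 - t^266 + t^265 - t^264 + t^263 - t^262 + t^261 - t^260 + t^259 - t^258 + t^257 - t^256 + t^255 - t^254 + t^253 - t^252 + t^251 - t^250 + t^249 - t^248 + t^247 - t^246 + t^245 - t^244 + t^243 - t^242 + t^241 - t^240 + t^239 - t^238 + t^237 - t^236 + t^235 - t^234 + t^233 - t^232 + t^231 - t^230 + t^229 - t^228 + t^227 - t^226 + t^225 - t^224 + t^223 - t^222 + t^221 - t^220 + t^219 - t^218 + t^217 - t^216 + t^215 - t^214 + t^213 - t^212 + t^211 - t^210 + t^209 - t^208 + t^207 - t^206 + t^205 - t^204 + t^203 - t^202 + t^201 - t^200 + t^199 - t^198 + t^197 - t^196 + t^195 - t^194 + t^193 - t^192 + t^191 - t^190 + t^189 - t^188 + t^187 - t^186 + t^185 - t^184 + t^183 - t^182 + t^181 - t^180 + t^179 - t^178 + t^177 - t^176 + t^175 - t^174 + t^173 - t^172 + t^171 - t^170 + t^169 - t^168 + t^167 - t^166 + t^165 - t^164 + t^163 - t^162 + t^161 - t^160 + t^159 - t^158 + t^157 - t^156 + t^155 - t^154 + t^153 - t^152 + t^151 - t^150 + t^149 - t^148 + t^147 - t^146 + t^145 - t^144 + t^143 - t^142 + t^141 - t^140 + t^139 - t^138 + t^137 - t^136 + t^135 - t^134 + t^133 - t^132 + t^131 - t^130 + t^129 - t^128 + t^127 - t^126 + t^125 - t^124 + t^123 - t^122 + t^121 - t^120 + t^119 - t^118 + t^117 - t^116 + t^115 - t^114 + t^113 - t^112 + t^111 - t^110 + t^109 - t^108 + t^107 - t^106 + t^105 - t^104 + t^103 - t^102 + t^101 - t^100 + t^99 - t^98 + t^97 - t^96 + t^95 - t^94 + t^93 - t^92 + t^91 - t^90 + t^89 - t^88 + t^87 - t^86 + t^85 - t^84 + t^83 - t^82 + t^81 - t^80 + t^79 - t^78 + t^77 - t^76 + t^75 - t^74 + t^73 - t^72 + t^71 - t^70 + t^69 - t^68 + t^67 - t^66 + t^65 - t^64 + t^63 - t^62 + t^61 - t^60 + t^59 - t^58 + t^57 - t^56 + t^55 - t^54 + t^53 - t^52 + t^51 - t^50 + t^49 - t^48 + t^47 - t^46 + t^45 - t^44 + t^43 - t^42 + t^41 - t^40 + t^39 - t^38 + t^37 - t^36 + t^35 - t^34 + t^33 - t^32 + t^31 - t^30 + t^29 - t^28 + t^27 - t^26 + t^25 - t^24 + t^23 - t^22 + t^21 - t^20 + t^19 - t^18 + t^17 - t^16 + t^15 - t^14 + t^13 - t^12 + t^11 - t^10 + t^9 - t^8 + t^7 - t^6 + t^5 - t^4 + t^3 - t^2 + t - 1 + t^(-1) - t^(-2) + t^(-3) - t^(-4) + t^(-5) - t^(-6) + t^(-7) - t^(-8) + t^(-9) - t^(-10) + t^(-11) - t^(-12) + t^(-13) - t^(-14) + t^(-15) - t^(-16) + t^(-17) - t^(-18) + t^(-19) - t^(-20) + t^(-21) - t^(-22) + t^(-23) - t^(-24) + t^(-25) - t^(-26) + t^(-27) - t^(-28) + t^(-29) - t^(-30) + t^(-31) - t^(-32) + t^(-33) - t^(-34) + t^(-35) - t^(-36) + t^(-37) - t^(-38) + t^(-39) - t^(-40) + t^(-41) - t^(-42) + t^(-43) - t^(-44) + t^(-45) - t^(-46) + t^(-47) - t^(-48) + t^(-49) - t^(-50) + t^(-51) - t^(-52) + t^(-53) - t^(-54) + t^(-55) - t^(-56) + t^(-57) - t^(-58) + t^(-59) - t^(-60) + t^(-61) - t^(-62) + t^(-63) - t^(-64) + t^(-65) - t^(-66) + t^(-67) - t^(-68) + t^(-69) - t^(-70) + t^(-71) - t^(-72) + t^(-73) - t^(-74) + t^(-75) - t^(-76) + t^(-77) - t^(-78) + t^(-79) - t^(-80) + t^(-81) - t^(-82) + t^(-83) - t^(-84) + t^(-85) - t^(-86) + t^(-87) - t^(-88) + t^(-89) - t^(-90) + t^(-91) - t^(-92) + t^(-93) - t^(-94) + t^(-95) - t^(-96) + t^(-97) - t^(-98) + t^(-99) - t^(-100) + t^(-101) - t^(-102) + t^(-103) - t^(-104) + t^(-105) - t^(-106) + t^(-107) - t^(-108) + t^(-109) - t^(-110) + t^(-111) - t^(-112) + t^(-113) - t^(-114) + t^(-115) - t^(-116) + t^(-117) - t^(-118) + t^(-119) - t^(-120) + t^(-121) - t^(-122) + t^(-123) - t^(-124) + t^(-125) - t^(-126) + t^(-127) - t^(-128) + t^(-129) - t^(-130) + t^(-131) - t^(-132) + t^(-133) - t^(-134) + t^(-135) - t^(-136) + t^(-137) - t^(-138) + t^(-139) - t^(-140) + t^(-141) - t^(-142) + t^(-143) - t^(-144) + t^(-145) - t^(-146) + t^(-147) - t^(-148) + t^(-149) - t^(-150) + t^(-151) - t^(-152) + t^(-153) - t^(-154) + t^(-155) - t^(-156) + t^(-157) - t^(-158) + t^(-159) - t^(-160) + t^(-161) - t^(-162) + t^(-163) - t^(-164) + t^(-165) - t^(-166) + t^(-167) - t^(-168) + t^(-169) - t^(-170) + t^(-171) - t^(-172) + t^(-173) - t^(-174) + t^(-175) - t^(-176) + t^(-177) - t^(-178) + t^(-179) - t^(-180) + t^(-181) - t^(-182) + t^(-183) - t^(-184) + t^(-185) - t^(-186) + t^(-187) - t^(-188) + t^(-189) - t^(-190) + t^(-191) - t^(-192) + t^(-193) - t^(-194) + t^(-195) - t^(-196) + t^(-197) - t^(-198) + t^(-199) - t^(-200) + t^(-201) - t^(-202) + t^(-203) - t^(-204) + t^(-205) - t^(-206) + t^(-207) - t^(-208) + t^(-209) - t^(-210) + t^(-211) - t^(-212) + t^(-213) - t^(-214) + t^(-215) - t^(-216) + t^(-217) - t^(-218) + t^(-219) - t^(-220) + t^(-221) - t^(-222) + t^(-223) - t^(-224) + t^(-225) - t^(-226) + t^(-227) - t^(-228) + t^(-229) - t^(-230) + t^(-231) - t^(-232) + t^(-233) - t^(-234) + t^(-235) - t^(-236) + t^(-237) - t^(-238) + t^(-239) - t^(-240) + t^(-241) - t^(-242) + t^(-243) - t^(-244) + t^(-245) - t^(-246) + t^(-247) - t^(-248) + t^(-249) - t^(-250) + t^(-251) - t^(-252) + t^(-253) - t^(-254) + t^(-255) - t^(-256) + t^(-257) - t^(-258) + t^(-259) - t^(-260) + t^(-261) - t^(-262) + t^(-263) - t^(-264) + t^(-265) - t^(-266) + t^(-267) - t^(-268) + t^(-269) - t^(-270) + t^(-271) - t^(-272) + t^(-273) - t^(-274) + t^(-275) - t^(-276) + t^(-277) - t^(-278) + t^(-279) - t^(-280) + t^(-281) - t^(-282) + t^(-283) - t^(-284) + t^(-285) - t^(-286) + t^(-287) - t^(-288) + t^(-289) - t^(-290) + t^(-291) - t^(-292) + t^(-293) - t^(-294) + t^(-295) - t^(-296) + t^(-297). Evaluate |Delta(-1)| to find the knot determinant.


Step 1: The polynomial has 595 terms with alternating signs, exponents from 297 down to -297.
Step 2: Substitute t = -1. The i-th term has coefficient (-1)^i and exponent (m-i),
  so its value is (-1)^i * (-1)^(m-i) = (-1)^m = -1 for every i.
Step 3: All 595 terms equal -1, so Delta(-1) = 595 * (-1) = -595
Step 4: |Delta(-1)| = 595

595


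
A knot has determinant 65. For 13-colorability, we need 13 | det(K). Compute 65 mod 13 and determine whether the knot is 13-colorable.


Step 1: A knot is p-colorable if and only if p divides its determinant.
Step 2: Compute 65 mod 13.
65 = 5 * 13 + 0
Step 3: 65 mod 13 = 0
Step 4: The knot is 13-colorable: yes

0


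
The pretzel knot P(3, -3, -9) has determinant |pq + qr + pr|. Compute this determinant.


Step 1: Compute pq + qr + pr.
pq = 3*(-3) = -9
qr = (-3)*(-9) = 27
pr = 3*(-9) = -27
pq + qr + pr = -9 + 27 + (-27) = -9
Step 2: Take absolute value.
det(P(3,-3,-9)) = |-9| = 9

9


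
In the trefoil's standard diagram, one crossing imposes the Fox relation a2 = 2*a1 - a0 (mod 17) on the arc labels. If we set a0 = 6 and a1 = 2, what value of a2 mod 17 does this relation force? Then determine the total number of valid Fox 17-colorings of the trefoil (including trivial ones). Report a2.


Step 1: Apply the given crossing relation 2*a1 - a0 - a2 = 0 (mod 17).
  a2 = 2*a1 - a0 mod 17
  a2 = 2*2 - 6 mod 17
  a2 = 4 - 6 mod 17
  a2 = -2 mod 17 = 15
Step 2: The trefoil has determinant 3.
  Number of Fox p-colorings (p prime) is p^2 if p = 3, else p.
  Since 17 does not divide 3, only trivial (constant) colorings exist.
  (So the trial a0 = 6, a1 = 2 with a0 != a1 does NOT extend to a valid coloring of the whole trefoil: the other two crossing relations require 3*(a1 - a0) = 0 (mod 17), which fails.)
  Total colorings = 17
Step 3: a2 = 15, total Fox 17-colorings = 17

15


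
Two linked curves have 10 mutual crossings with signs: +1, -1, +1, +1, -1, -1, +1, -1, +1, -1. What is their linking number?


Step 1: Count positive crossings: 5
Step 2: Count negative crossings: 5
Step 3: Sum of signs = 5 - 5 = 0
Step 4: Linking number = sum/2 = 0/2 = 0

0


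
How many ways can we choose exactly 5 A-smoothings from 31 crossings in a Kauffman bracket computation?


We choose which 5 of 31 crossings get A-smoothings.
C(31, 5) = 31! / (5! * 26!)
= 169911

169911


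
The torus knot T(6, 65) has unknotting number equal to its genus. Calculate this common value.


For a torus knot T(p,q), both the unknotting number and genus equal (p-1)(q-1)/2.
= (6-1)(65-1)/2
= 5*64/2
= 320/2 = 160

160


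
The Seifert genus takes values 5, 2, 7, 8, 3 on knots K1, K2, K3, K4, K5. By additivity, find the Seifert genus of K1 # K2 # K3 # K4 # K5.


The Seifert genus is additive under connected sum.
Seifert genus(K1 # K2 # K3 # K4 # K5) = (5) + (2) + (7) + (8) + (3)
= 25

25


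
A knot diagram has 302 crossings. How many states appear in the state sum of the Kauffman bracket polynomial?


Each crossing contributes 2 choices (A-smoothing or B-smoothing).
Total states = 2^302 = 8148143905337944345073782753637512644205873574663745002544561797417525199053346824733589504

8148143905337944345073782753637512644205873574663745002544561797417525199053346824733589504


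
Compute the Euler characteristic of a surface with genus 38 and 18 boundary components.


chi = 2 - 2g - b
= 2 - 2*38 - 18
= 2 - 76 - 18 = -92

-92


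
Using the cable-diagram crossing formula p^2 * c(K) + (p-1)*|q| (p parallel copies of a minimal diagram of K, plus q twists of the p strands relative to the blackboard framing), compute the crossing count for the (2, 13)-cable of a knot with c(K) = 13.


Step 1: Each of the c(K) crossings of the companion diagram becomes p*p = p^2 crossings among the p parallel strands, and each of the |q| twists s_1 s_2 ... s_(p-1) adds (p-1) crossings.
  Crossings = p^2 * c(K) + (p-1)*|q|
Step 2: = 2^2 * 13 + (2-1)*13
Step 3: = 4*13 + 1*13
Step 4: = 52 + 13 = 65

65


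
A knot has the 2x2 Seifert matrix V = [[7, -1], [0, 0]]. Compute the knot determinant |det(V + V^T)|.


Step 1: Form V + V^T where V = [[7, -1], [0, 0]]
  V^T = [[7, 0], [-1, 0]]
  V + V^T = [[14, -1], [-1, 0]]
Step 2: det(V + V^T) = 14*0 - (-1)*(-1)
  = 0 - 1 = -1
Step 3: Knot determinant = |det(V + V^T)| = |-1| = 1

1


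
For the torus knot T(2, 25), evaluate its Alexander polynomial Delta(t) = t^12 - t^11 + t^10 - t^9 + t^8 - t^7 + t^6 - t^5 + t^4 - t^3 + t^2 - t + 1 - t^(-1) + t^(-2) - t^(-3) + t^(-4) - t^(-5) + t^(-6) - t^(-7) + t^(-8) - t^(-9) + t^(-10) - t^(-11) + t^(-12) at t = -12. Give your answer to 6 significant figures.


Substituting t = -12 into Delta(t) = t^12 - t^11 + t^10 - t^9 + t^8 - t^7 + t^6 - t^5 + t^4 - t^3 + t^2 - t + 1 - t^(-1) + t^(-2) - t^(-3) + t^(-4) - t^(-5) + t^(-6) - t^(-7) + t^(-8) - t^(-9) + t^(-10) - t^(-11) + t^(-12):
Term values: (8916100448256) + (743008370688) + (61917364224) + (5159780352) + (429981696) + (35831808) + (2985984) + (248832) + (20736) + (1728) + (144) + (12) + (1) + (0.0833333) + (0.00694444) + (0.000578704) + (4.82253e-05) + (4.01878e-06) + (3.34898e-07) + (2.79082e-08) + (2.32568e-09) + (1.93807e-10) + (1.61506e-11) + (1.34588e-12) + (1.12157e-13)
Sum = 9.726655034e+12
Rounded to 6 significant figures: 9.72666e+12

9.72666e+12


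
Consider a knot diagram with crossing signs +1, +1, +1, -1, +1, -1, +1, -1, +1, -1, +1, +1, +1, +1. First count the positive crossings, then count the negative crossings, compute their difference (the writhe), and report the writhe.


Step 1: Count positive crossings (+1).
Positive crossings: 10
Step 2: Count negative crossings (-1).
Negative crossings: 4
Step 3: Writhe = (positive) - (negative)
w = 10 - 4 = 6
Step 4: |w| = 6, and w is positive

6


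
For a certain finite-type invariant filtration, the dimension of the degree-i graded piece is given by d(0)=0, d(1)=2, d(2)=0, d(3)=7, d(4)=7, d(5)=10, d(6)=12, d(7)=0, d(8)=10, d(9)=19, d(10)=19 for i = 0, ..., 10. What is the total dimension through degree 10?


Total dimension = d(0) + d(1) + ... + d(10)
= 0 + 2 + 0 + 7 + 7 + 10 + 12 + 0 + 10 + 19 + 19
= 86

86


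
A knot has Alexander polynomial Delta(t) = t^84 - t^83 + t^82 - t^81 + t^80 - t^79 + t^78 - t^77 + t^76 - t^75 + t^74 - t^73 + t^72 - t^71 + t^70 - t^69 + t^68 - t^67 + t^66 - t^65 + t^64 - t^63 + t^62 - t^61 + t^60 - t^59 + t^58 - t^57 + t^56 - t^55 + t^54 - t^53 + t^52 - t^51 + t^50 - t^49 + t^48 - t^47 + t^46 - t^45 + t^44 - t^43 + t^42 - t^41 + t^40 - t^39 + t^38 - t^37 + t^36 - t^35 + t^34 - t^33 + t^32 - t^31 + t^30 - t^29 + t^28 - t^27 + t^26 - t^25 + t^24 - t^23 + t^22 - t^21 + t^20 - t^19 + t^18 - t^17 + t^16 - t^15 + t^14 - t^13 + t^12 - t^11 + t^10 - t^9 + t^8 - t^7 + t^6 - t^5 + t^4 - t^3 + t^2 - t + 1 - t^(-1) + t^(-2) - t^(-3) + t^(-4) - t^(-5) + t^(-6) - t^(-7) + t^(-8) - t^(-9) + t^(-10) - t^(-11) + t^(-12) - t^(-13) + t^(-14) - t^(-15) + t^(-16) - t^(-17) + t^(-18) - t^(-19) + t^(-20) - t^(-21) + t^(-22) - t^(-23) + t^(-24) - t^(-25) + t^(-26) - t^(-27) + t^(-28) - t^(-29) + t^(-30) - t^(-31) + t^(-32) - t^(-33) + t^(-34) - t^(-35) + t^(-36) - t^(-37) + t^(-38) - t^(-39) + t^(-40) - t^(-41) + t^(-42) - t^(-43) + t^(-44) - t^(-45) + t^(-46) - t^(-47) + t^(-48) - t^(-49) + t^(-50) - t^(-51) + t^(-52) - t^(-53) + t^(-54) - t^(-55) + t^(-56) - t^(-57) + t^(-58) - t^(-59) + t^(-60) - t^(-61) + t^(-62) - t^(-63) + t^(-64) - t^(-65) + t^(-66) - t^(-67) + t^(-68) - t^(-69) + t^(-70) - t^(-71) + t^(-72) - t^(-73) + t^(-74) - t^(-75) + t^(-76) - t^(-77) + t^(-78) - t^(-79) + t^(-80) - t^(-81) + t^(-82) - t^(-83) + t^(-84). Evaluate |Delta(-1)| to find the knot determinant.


Step 1: The polynomial has 169 terms with alternating signs, exponents from 84 down to -84.
Step 2: Substitute t = -1. The i-th term has coefficient (-1)^i and exponent (m-i),
  so its value is (-1)^i * (-1)^(m-i) = (-1)^m = 1 for every i.
Step 3: All 169 terms equal 1, so Delta(-1) = 169 * (1) = 169
Step 4: |Delta(-1)| = 169

169


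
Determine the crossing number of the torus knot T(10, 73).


For a torus knot T(p, q) with gcd(p,q)=1,
the crossing number is min(p*(q-1), q*(p-1)).
p*(q-1) = 10*72 = 720
q*(p-1) = 73*9 = 657
min(720, 657) = 657

657


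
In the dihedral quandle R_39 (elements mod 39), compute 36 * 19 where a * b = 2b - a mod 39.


36 * 19 = 2*19 - 36 mod 39
= 38 - 36 mod 39
= 2 mod 39 = 2

2


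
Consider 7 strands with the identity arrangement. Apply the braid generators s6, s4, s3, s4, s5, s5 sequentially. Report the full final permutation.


Starting with identity [1, 2, 3, 4, 5, 6, 7].
Apply generators in sequence:
  After s6: [1, 2, 3, 4, 5, 7, 6]
  After s4: [1, 2, 3, 5, 4, 7, 6]
  After s3: [1, 2, 5, 3, 4, 7, 6]
  After s4: [1, 2, 5, 4, 3, 7, 6]
  After s5: [1, 2, 5, 4, 7, 3, 6]
  After s5: [1, 2, 5, 4, 3, 7, 6]
Final permutation: [1, 2, 5, 4, 3, 7, 6]

[1, 2, 5, 4, 3, 7, 6]


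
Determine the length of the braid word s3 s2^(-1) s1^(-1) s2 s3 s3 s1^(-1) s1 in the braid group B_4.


The word length counts the number of generators (including inverses).
Listing each generator: s3, s2^(-1), s1^(-1), s2, s3, s3, s1^(-1), s1
There are 8 generators in this braid word.

8


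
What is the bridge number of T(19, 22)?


The bridge number of T(p,q) is min(p,q).
min(19, 22) = 19

19


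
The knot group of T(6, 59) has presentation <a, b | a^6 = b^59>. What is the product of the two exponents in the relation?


The relation is a^6 = b^59.
Product of exponents = 6 * 59
= 354

354


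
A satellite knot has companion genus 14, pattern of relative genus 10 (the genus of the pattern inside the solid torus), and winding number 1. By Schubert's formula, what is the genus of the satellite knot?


Schubert: g(satellite) = g_rel(pattern) + |winding| * g(companion),
where g_rel(pattern) is the genus of the pattern relative to the solid torus.
= 10 + 1 * 14
= 10 + 14 = 24

24


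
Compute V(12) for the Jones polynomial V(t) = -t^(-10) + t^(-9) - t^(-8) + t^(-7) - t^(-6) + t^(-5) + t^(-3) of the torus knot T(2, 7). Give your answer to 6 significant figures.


Substituting t = 12 into V(t) = -t^(-10) + t^(-9) - t^(-8) + t^(-7) - t^(-6) + t^(-5) + t^(-3):
  (-)t^(-10) = -1.61506e-11
  (+)t^(-9) = 1.93807e-10
  (-)t^(-8) = -2.32568e-09
  (+)t^(-7) = 2.79082e-08
  (-)t^(-6) = -3.34898e-07
  (+)t^(-5) = 4.01878e-06
  (+)t^(-3) = 0.000578704
Sum = (-1.61506e-11) + (1.93807e-10) + (-2.32568e-09) + (2.79082e-08) + (-3.34898e-07) + (4.01878e-06) + (0.000578704)
= 0.0005824133416
Rounded to 6 significant figures: 0.000582413

0.000582413


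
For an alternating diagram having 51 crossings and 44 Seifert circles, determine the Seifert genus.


For alternating knots, g = (c - s + 1)/2.
= (51 - 44 + 1)/2
= 8/2 = 4

4


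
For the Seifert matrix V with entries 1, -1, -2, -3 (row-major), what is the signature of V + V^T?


Step 1: V + V^T = [[2, -3], [-3, -6]]
Step 2: trace = -4, det = -21
Step 3: Discriminant = (-4)^2 - 4*(-21) = 100
Step 4: Eigenvalues: 3, -7
Step 5: Signature = (# positive eigenvalues) - (# negative eigenvalues) = 0

0


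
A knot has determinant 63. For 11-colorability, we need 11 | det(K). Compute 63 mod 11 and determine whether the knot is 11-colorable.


Step 1: A knot is p-colorable if and only if p divides its determinant.
Step 2: Compute 63 mod 11.
63 = 5 * 11 + 8
Step 3: 63 mod 11 = 8
Step 4: The knot is 11-colorable: no

8


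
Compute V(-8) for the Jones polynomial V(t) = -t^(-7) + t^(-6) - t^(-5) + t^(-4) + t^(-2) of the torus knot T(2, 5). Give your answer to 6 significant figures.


Substituting t = -8 into V(t) = -t^(-7) + t^(-6) - t^(-5) + t^(-4) + t^(-2):
  (-)t^(-7) = 4.76837e-07
  (+)t^(-6) = 3.8147e-06
  (-)t^(-5) = 3.05176e-05
  (+)t^(-4) = 0.000244141
  (+)t^(-2) = 0.015625
Sum = (4.76837e-07) + (3.8147e-06) + (3.05176e-05) + (0.000244141) + (0.015625)
= 0.01590394974
Rounded to 6 significant figures: 0.0159039

0.0159039


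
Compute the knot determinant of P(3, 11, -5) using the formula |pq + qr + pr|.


Step 1: Compute pq + qr + pr.
pq = 3*11 = 33
qr = 11*(-5) = -55
pr = 3*(-5) = -15
pq + qr + pr = 33 + (-55) + (-15) = -37
Step 2: Take absolute value.
det(P(3,11,-5)) = |-37| = 37

37


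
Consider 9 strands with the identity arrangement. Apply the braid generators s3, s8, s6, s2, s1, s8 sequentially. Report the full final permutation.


Starting with identity [1, 2, 3, 4, 5, 6, 7, 8, 9].
Apply generators in sequence:
  After s3: [1, 2, 4, 3, 5, 6, 7, 8, 9]
  After s8: [1, 2, 4, 3, 5, 6, 7, 9, 8]
  After s6: [1, 2, 4, 3, 5, 7, 6, 9, 8]
  After s2: [1, 4, 2, 3, 5, 7, 6, 9, 8]
  After s1: [4, 1, 2, 3, 5, 7, 6, 9, 8]
  After s8: [4, 1, 2, 3, 5, 7, 6, 8, 9]
Final permutation: [4, 1, 2, 3, 5, 7, 6, 8, 9]

[4, 1, 2, 3, 5, 7, 6, 8, 9]


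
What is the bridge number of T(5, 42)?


The bridge number of T(p,q) is min(p,q).
min(5, 42) = 5

5


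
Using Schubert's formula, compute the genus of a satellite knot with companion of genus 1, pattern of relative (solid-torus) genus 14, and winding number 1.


Schubert: g(satellite) = g_rel(pattern) + |winding| * g(companion),
where g_rel(pattern) is the genus of the pattern relative to the solid torus.
= 14 + 1 * 1
= 14 + 1 = 15

15


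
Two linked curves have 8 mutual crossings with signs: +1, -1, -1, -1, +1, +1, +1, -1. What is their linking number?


Step 1: Count positive crossings: 4
Step 2: Count negative crossings: 4
Step 3: Sum of signs = 4 - 4 = 0
Step 4: Linking number = sum/2 = 0/2 = 0

0


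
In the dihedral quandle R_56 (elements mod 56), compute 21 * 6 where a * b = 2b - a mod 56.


21 * 6 = 2*6 - 21 mod 56
= 12 - 21 mod 56
= -9 mod 56 = 47

47


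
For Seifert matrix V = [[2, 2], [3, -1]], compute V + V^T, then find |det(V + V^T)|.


Step 1: Form V + V^T where V = [[2, 2], [3, -1]]
  V^T = [[2, 3], [2, -1]]
  V + V^T = [[4, 5], [5, -2]]
Step 2: det(V + V^T) = 4*(-2) - 5*5
  = -8 - 25 = -33
Step 3: Knot determinant = |det(V + V^T)| = |-33| = 33

33


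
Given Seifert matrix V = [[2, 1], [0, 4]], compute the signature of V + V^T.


Step 1: V + V^T = [[4, 1], [1, 8]]
Step 2: trace = 12, det = 31
Step 3: Discriminant = 12^2 - 4*31 = 20
Step 4: Eigenvalues: 8.23607, 3.76393
Step 5: Signature = (# positive eigenvalues) - (# negative eigenvalues) = 2

2


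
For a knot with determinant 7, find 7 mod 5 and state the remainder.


Step 1: A knot is p-colorable if and only if p divides its determinant.
Step 2: Compute 7 mod 5.
7 = 1 * 5 + 2
Step 3: 7 mod 5 = 2
Step 4: The knot is 5-colorable: no

2


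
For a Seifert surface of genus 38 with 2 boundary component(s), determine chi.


chi = 2 - 2g - b
= 2 - 2*38 - 2
= 2 - 76 - 2 = -76

-76


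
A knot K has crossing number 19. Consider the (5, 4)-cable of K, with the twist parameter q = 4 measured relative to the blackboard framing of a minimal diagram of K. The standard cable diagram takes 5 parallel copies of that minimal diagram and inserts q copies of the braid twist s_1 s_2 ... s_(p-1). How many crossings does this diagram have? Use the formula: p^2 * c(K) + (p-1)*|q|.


Step 1: Each of the c(K) crossings of the companion diagram becomes p*p = p^2 crossings among the p parallel strands, and each of the |q| twists s_1 s_2 ... s_(p-1) adds (p-1) crossings.
  Crossings = p^2 * c(K) + (p-1)*|q|
Step 2: = 5^2 * 19 + (5-1)*4
Step 3: = 25*19 + 4*4
Step 4: = 475 + 16 = 491

491


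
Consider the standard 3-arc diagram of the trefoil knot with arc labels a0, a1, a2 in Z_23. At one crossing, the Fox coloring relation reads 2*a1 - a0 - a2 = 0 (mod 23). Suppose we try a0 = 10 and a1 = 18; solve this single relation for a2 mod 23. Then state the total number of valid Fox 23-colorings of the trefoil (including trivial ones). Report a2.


Step 1: Apply the given crossing relation 2*a1 - a0 - a2 = 0 (mod 23).
  a2 = 2*a1 - a0 mod 23
  a2 = 2*18 - 10 mod 23
  a2 = 36 - 10 mod 23
  a2 = 26 mod 23 = 3
Step 2: The trefoil has determinant 3.
  Number of Fox p-colorings (p prime) is p^2 if p = 3, else p.
  Since 23 does not divide 3, only trivial (constant) colorings exist.
  (So the trial a0 = 10, a1 = 18 with a0 != a1 does NOT extend to a valid coloring of the whole trefoil: the other two crossing relations require 3*(a1 - a0) = 0 (mod 23), which fails.)
  Total colorings = 23
Step 3: a2 = 3, total Fox 23-colorings = 23

3


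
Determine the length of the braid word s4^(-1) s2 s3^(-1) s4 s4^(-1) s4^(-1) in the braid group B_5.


The word length counts the number of generators (including inverses).
Listing each generator: s4^(-1), s2, s3^(-1), s4, s4^(-1), s4^(-1)
There are 6 generators in this braid word.

6


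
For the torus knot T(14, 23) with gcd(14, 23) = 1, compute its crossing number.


For a torus knot T(p, q) with gcd(p,q)=1,
the crossing number is min(p*(q-1), q*(p-1)).
p*(q-1) = 14*22 = 308
q*(p-1) = 23*13 = 299
min(308, 299) = 299

299


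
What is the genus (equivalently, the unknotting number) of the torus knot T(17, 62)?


For a torus knot T(p,q), both the unknotting number and genus equal (p-1)(q-1)/2.
= (17-1)(62-1)/2
= 16*61/2
= 976/2 = 488

488


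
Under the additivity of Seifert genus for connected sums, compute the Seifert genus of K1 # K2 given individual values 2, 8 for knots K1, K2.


The Seifert genus is additive under connected sum.
Seifert genus(K1 # K2) = (2) + (8)
= 10

10


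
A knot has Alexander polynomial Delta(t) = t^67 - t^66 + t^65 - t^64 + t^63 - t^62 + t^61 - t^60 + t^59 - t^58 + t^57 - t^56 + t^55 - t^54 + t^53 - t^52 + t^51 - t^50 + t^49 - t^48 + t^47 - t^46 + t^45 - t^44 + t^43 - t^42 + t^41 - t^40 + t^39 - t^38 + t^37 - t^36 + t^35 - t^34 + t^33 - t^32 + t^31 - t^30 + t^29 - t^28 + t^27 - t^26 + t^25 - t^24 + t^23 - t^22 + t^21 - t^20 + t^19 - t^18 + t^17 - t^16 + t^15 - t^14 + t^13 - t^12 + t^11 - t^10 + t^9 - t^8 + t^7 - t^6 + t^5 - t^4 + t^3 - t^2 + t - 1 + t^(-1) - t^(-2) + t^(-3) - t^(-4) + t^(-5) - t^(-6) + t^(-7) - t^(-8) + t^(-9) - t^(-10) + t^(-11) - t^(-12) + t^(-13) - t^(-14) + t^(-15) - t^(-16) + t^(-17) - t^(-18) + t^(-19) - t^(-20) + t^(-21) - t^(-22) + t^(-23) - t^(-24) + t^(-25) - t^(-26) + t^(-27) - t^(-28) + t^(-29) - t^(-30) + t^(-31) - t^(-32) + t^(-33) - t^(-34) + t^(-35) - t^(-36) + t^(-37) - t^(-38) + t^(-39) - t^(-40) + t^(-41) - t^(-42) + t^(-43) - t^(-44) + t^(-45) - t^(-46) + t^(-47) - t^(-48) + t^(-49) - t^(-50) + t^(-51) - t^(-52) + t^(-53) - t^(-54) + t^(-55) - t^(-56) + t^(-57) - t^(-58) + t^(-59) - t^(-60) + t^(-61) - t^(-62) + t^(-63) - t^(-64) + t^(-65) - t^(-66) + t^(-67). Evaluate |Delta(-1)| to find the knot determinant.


Step 1: The polynomial has 135 terms with alternating signs, exponents from 67 down to -67.
Step 2: Substitute t = -1. The i-th term has coefficient (-1)^i and exponent (m-i),
  so its value is (-1)^i * (-1)^(m-i) = (-1)^m = -1 for every i.
Step 3: All 135 terms equal -1, so Delta(-1) = 135 * (-1) = -135
Step 4: |Delta(-1)| = 135

135


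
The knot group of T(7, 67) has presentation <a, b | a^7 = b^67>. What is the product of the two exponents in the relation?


The relation is a^7 = b^67.
Product of exponents = 7 * 67
= 469

469


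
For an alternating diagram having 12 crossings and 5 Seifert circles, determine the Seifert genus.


For alternating knots, g = (c - s + 1)/2.
= (12 - 5 + 1)/2
= 8/2 = 4

4


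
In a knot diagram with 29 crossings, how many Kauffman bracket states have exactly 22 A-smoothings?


We choose which 22 of 29 crossings get A-smoothings.
C(29, 22) = 29! / (22! * 7!)
= 1560780

1560780


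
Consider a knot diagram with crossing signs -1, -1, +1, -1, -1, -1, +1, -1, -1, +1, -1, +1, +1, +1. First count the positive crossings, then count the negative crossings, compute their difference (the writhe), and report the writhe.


Step 1: Count positive crossings (+1).
Positive crossings: 6
Step 2: Count negative crossings (-1).
Negative crossings: 8
Step 3: Writhe = (positive) - (negative)
w = 6 - 8 = -2
Step 4: |w| = 2, and w is negative

-2


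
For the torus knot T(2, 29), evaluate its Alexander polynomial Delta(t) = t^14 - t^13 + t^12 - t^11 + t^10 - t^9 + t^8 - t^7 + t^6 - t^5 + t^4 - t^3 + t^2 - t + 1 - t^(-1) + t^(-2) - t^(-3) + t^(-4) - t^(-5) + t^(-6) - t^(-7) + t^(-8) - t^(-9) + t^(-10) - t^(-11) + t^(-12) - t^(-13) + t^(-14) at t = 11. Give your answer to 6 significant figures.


Substituting t = 11 into Delta(t) = t^14 - t^13 + t^12 - t^11 + t^10 - t^9 + t^8 - t^7 + t^6 - t^5 + t^4 - t^3 + t^2 - t + 1 - t^(-1) + t^(-2) - t^(-3) + t^(-4) - t^(-5) + t^(-6) - t^(-7) + t^(-8) - t^(-9) + t^(-10) - t^(-11) + t^(-12) - t^(-13) + t^(-14):
Term values: (379749833583241) + (-34522712143931) + (3138428376721) + (-285311670611) + (25937424601) + (-2357947691) + (214358881) + (-19487171) + (1771561) + (-161051) + (14641) + (-1331) + (121) + (-11) + (1) + (-0.0909091) + (0.00826446) + (-0.000751315) + (6.83013e-05) + (-6.20921e-06) + (5.64474e-07) + (-5.13158e-08) + (4.66507e-09) + (-4.24098e-10) + (3.85543e-11) + (-3.50494e-12) + (3.18631e-13) + (-2.89664e-14) + (2.63331e-15)
Sum = 3.481040141e+14
Rounded to 6 significant figures: 3.48104e+14

3.48104e+14


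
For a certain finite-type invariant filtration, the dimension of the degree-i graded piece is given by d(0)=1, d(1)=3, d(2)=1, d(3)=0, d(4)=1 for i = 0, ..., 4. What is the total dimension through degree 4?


Total dimension = d(0) + d(1) + ... + d(4)
= 1 + 3 + 1 + 0 + 1
= 6

6


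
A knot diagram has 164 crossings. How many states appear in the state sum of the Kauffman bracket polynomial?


Each crossing contributes 2 choices (A-smoothing or B-smoothing).
Total states = 2^164 = 23384026197294446691258957323460528314494920687616

23384026197294446691258957323460528314494920687616


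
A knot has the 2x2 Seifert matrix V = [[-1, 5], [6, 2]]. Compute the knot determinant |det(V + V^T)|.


Step 1: Form V + V^T where V = [[-1, 5], [6, 2]]
  V^T = [[-1, 6], [5, 2]]
  V + V^T = [[-2, 11], [11, 4]]
Step 2: det(V + V^T) = (-2)*4 - 11*11
  = -8 - 121 = -129
Step 3: Knot determinant = |det(V + V^T)| = |-129| = 129

129


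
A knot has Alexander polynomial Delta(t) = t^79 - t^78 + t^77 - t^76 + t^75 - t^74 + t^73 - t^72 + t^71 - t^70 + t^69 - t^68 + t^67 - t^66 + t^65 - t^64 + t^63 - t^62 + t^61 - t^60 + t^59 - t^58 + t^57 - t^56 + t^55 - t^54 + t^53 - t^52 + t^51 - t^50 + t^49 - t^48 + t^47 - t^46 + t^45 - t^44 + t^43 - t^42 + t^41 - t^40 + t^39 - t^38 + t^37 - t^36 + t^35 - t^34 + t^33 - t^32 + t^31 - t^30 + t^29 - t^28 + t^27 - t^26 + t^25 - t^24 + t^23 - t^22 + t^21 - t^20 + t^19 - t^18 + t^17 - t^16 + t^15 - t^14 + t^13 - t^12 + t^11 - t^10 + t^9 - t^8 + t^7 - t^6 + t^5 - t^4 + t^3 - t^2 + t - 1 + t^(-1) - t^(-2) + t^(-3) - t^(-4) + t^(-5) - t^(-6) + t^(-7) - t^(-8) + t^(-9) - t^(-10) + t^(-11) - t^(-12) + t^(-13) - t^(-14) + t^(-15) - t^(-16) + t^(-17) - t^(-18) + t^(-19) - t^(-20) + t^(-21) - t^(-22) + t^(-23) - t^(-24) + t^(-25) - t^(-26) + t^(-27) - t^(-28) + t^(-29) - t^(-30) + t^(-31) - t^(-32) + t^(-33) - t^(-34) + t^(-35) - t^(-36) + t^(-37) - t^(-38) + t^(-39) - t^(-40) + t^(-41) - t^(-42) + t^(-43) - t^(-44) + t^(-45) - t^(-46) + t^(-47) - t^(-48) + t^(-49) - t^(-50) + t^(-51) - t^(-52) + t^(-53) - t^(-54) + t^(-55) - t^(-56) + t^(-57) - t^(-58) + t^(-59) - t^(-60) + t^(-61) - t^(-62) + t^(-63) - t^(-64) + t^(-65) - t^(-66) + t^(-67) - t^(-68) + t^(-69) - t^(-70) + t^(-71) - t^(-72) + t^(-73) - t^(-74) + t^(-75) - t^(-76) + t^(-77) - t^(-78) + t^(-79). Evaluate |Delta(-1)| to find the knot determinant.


Step 1: The polynomial has 159 terms with alternating signs, exponents from 79 down to -79.
Step 2: Substitute t = -1. The i-th term has coefficient (-1)^i and exponent (m-i),
  so its value is (-1)^i * (-1)^(m-i) = (-1)^m = -1 for every i.
Step 3: All 159 terms equal -1, so Delta(-1) = 159 * (-1) = -159
Step 4: |Delta(-1)| = 159

159


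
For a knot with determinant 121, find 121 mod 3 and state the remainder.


Step 1: A knot is p-colorable if and only if p divides its determinant.
Step 2: Compute 121 mod 3.
121 = 40 * 3 + 1
Step 3: 121 mod 3 = 1
Step 4: The knot is 3-colorable: no

1


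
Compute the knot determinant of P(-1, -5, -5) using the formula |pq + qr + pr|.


Step 1: Compute pq + qr + pr.
pq = (-1)*(-5) = 5
qr = (-5)*(-5) = 25
pr = (-1)*(-5) = 5
pq + qr + pr = 5 + 25 + 5 = 35
Step 2: Take absolute value.
det(P(-1,-5,-5)) = |35| = 35

35


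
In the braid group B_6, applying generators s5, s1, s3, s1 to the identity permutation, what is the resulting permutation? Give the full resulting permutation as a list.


Starting with identity [1, 2, 3, 4, 5, 6].
Apply generators in sequence:
  After s5: [1, 2, 3, 4, 6, 5]
  After s1: [2, 1, 3, 4, 6, 5]
  After s3: [2, 1, 4, 3, 6, 5]
  After s1: [1, 2, 4, 3, 6, 5]
Final permutation: [1, 2, 4, 3, 6, 5]

[1, 2, 4, 3, 6, 5]


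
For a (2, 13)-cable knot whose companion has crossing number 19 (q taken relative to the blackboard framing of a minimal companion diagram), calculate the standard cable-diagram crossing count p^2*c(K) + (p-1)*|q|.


Step 1: Each of the c(K) crossings of the companion diagram becomes p*p = p^2 crossings among the p parallel strands, and each of the |q| twists s_1 s_2 ... s_(p-1) adds (p-1) crossings.
  Crossings = p^2 * c(K) + (p-1)*|q|
Step 2: = 2^2 * 19 + (2-1)*13
Step 3: = 4*19 + 1*13
Step 4: = 76 + 13 = 89

89


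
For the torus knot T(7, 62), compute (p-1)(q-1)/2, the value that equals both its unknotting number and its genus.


For a torus knot T(p,q), both the unknotting number and genus equal (p-1)(q-1)/2.
= (7-1)(62-1)/2
= 6*61/2
= 366/2 = 183

183


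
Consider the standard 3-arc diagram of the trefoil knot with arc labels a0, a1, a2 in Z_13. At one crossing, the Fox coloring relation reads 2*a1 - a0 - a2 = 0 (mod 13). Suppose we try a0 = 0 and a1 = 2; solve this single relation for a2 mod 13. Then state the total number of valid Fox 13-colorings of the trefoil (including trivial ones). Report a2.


Step 1: Apply the given crossing relation 2*a1 - a0 - a2 = 0 (mod 13).
  a2 = 2*a1 - a0 mod 13
  a2 = 2*2 - 0 mod 13
  a2 = 4 - 0 mod 13
  a2 = 4 mod 13 = 4
Step 2: The trefoil has determinant 3.
  Number of Fox p-colorings (p prime) is p^2 if p = 3, else p.
  Since 13 does not divide 3, only trivial (constant) colorings exist.
  (So the trial a0 = 0, a1 = 2 with a0 != a1 does NOT extend to a valid coloring of the whole trefoil: the other two crossing relations require 3*(a1 - a0) = 0 (mod 13), which fails.)
  Total colorings = 13
Step 3: a2 = 4, total Fox 13-colorings = 13

4


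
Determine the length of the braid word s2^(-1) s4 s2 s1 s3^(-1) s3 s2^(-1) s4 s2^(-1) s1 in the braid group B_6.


The word length counts the number of generators (including inverses).
Listing each generator: s2^(-1), s4, s2, s1, s3^(-1), s3, s2^(-1), s4, s2^(-1), s1
There are 10 generators in this braid word.

10


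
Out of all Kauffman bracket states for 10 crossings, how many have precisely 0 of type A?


We choose which 0 of 10 crossings get A-smoothings.
C(10, 0) = 10! / (0! * 10!)
= 1

1


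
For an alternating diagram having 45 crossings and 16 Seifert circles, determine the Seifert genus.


For alternating knots, g = (c - s + 1)/2.
= (45 - 16 + 1)/2
= 30/2 = 15

15


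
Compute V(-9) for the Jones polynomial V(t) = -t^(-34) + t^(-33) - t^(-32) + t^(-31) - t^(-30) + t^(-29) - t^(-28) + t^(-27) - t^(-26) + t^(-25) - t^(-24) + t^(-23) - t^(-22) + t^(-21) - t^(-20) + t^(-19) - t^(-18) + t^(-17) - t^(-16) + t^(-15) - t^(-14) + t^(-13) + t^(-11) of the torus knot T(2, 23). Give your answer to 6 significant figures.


Substituting t = -9 into V(t) = -t^(-34) + t^(-33) - t^(-32) + t^(-31) - t^(-30) + t^(-29) - t^(-28) + t^(-27) - t^(-26) + t^(-25) - t^(-24) + t^(-23) - t^(-22) + t^(-21) - t^(-20) + t^(-19) - t^(-18) + t^(-17) - t^(-16) + t^(-15) - t^(-14) + t^(-13) + t^(-11):
  (-)t^(-34) = -3.59546e-33
  (+)t^(-33) = -3.23592e-32
  (-)t^(-32) = -2.91232e-31
  (+)t^(-31) = -2.62109e-30
  (-)t^(-30) = -2.35898e-29
  (+)t^(-29) = -2.12308e-28
  (-)t^(-28) = -1.91078e-27
  (+)t^(-27) = -1.7197e-26
  (-)t^(-26) = -1.54773e-25
  (+)t^(-25) = -1.39296e-24
  (-)t^(-24) = -1.25366e-23
  (+)t^(-23) = -1.12829e-22
  (-)t^(-22) = -1.01546e-21
  (+)t^(-21) = -9.13918e-21
  (-)t^(-20) = -8.22526e-20
  (+)t^(-19) = -7.40274e-19
  (-)t^(-18) = -6.66246e-18
  (+)t^(-17) = -5.99622e-17
  (-)t^(-16) = -5.3966e-16
  (+)t^(-15) = -4.85694e-15
  (-)t^(-14) = -4.37124e-14
  (+)t^(-13) = -3.93412e-13
  (+)t^(-11) = -3.18664e-11
Sum = (-3.59546e-33) + (-3.23592e-32) + (-2.91232e-31) + (-2.62109e-30) + (-2.35898e-29) + (-2.12308e-28) + (-1.91078e-27) + (-1.7197e-26) + (-1.54773e-25) + (-1.39296e-24) + (-1.25366e-23) + (-1.12829e-22) + (-1.01546e-21) + (-9.13918e-21) + (-8.22526e-20) + (-7.40274e-19) + (-6.66246e-18) + (-5.99622e-17) + (-5.3966e-16) + (-4.85694e-15) + (-4.37124e-14) + (-3.93412e-13) + (-3.18664e-11)
= -3.230894372e-11
Rounded to 6 significant figures: -3.23089e-11

-3.23089e-11


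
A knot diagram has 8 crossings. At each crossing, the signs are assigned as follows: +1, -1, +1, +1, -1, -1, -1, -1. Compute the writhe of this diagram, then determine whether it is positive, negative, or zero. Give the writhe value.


Step 1: Count positive crossings (+1).
Positive crossings: 3
Step 2: Count negative crossings (-1).
Negative crossings: 5
Step 3: Writhe = (positive) - (negative)
w = 3 - 5 = -2
Step 4: |w| = 2, and w is negative

-2


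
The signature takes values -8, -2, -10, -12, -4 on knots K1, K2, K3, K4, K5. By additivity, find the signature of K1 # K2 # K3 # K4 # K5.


The signature is additive under connected sum.
signature(K1 # K2 # K3 # K4 # K5) = (-8) + (-2) + (-10) + (-12) + (-4)
= -36

-36


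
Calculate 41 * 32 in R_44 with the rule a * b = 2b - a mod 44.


41 * 32 = 2*32 - 41 mod 44
= 64 - 41 mod 44
= 23 mod 44 = 23

23


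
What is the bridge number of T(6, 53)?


The bridge number of T(p,q) is min(p,q).
min(6, 53) = 6

6


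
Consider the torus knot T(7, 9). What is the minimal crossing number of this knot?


For a torus knot T(p, q) with gcd(p,q)=1,
the crossing number is min(p*(q-1), q*(p-1)).
p*(q-1) = 7*8 = 56
q*(p-1) = 9*6 = 54
min(56, 54) = 54

54


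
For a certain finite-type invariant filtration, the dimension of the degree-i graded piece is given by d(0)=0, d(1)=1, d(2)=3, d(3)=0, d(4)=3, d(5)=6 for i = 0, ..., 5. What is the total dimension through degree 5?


Total dimension = d(0) + d(1) + ... + d(5)
= 0 + 1 + 3 + 0 + 3 + 6
= 13

13


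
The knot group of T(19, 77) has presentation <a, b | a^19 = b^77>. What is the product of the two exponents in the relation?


The relation is a^19 = b^77.
Product of exponents = 19 * 77
= 1463

1463


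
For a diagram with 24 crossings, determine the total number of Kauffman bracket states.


Each crossing contributes 2 choices (A-smoothing or B-smoothing).
Total states = 2^24 = 16777216

16777216


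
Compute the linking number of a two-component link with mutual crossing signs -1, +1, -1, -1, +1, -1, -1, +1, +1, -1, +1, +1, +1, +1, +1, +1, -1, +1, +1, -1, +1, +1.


Step 1: Count positive crossings: 14
Step 2: Count negative crossings: 8
Step 3: Sum of signs = 14 - 8 = 6
Step 4: Linking number = sum/2 = 6/2 = 3

3


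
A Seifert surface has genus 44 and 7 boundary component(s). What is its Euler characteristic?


chi = 2 - 2g - b
= 2 - 2*44 - 7
= 2 - 88 - 7 = -93

-93


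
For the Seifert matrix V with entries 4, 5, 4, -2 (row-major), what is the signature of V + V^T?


Step 1: V + V^T = [[8, 9], [9, -4]]
Step 2: trace = 4, det = -113
Step 3: Discriminant = 4^2 - 4*(-113) = 468
Step 4: Eigenvalues: 12.8167, -8.81665
Step 5: Signature = (# positive eigenvalues) - (# negative eigenvalues) = 0

0


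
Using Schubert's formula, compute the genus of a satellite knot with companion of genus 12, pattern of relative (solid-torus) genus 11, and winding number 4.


Schubert: g(satellite) = g_rel(pattern) + |winding| * g(companion),
where g_rel(pattern) is the genus of the pattern relative to the solid torus.
= 11 + 4 * 12
= 11 + 48 = 59

59


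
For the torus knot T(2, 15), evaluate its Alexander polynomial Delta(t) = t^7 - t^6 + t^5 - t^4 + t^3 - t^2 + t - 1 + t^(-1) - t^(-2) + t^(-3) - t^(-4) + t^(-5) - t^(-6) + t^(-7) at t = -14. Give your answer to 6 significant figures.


Substituting t = -14 into Delta(t) = t^7 - t^6 + t^5 - t^4 + t^3 - t^2 + t - 1 + t^(-1) - t^(-2) + t^(-3) - t^(-4) + t^(-5) - t^(-6) + t^(-7):
Term values: (-105413504) + (-7529536) + (-537824) + (-38416) + (-2744) + (-196) + (-14) + (-1) + (-0.0714286) + (-0.00510204) + (-0.000364431) + (-2.60308e-05) + (-1.85934e-06) + (-1.3281e-07) + (-9.48645e-09)
Sum = -113522235.1
Rounded to 6 significant figures: -1.13522e+08

-1.13522e+08
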